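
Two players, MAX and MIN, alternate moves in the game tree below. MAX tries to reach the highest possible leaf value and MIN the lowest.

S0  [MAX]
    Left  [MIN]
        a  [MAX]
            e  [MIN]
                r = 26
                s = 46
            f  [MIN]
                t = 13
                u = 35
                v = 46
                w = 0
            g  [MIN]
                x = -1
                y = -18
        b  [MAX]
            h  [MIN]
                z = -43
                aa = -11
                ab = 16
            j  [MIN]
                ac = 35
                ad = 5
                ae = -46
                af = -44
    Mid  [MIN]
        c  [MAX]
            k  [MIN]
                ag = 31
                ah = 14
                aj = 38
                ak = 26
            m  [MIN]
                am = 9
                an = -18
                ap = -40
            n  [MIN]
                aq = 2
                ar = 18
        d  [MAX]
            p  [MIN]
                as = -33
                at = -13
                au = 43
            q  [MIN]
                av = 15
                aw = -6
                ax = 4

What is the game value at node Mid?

-6

k (MIN): min(31, 14, 38, 26) = 14
m (MIN): min(9, -18, -40) = -40
n (MIN): min(2, 18) = 2
c (MAX): max(14, -40, 2) = 14
p (MIN): min(-33, -13, 43) = -33
q (MIN): min(15, -6, 4) = -6
d (MAX): max(-33, -6) = -6
Mid (MIN): min(14, -6) = -6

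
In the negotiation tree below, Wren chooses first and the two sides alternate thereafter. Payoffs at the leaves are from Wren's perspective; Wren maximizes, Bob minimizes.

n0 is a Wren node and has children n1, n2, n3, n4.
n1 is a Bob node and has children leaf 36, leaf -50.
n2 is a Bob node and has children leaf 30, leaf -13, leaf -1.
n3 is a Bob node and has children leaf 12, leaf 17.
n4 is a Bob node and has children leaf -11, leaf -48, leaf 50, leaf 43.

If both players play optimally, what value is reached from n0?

n1 (Bob): min(36, -50) = -50
n2 (Bob): min(30, -13, -1) = -13
n3 (Bob): min(12, 17) = 12
n4 (Bob): min(-11, -48, 50, 43) = -48
n0 (Wren): max(-50, -13, 12, -48) = 12

12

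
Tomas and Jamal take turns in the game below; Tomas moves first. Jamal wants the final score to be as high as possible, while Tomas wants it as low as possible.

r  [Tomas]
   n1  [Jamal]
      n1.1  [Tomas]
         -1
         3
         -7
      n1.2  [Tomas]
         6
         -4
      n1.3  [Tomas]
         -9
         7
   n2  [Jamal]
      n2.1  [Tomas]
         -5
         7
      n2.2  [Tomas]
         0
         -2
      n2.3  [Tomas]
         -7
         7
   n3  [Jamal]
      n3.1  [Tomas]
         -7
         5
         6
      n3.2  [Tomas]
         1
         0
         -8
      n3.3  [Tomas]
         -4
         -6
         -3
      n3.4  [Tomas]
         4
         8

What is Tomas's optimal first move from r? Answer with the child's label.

n1

n1.1 (Tomas): min(-1, 3, -7) = -7
n1.2 (Tomas): min(6, -4) = -4
n1.3 (Tomas): min(-9, 7) = -9
n1 (Jamal): max(-7, -4, -9) = -4
n2.1 (Tomas): min(-5, 7) = -5
n2.2 (Tomas): min(0, -2) = -2
n2.3 (Tomas): min(-7, 7) = -7
n2 (Jamal): max(-5, -2, -7) = -2
n3.1 (Tomas): min(-7, 5, 6) = -7
n3.2 (Tomas): min(1, 0, -8) = -8
n3.3 (Tomas): min(-4, -6, -3) = -6
n3.4 (Tomas): min(4, 8) = 4
n3 (Jamal): max(-7, -8, -6, 4) = 4
r (Tomas): min(-4, -2, 4) = -4
Tomas at r wants the lowest of {n1=-4, n2=-2, n3=4}, so chooses n1.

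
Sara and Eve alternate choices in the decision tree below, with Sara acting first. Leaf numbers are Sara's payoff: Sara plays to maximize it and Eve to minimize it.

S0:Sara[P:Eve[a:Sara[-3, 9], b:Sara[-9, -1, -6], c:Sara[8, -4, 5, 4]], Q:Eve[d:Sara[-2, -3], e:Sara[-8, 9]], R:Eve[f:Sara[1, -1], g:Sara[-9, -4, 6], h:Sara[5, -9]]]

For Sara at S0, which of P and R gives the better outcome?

R

a (Sara): max(-3, 9) = 9
b (Sara): max(-9, -1, -6) = -1
c (Sara): max(8, -4, 5, 4) = 8
P (Eve): min(9, -1, 8) = -1
f (Sara): max(1, -1) = 1
g (Sara): max(-9, -4, 6) = 6
h (Sara): max(5, -9) = 5
R (Eve): min(1, 6, 5) = 1
Sara prefers the higher value; P=-1, R=1. R is better since 1 > -1.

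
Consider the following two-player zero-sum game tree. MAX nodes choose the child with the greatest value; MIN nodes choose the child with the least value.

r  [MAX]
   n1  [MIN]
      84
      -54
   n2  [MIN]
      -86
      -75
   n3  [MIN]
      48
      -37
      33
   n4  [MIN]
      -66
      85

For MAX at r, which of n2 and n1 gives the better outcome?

n2 (MIN): min(-86, -75) = -86
n1 (MIN): min(84, -54) = -54
MAX prefers the higher value; n2=-86, n1=-54. n1 is better since -54 > -86.

n1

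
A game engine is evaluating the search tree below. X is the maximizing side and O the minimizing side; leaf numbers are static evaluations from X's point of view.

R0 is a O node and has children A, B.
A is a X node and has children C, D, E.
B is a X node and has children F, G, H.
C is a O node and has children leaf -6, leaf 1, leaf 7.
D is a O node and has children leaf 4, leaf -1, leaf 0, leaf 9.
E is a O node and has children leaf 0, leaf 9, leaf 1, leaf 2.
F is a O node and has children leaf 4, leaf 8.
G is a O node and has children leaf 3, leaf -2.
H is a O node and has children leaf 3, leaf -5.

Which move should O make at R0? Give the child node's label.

A

C (O): min(-6, 1, 7) = -6
D (O): min(4, -1, 0, 9) = -1
E (O): min(0, 9, 1, 2) = 0
A (X): max(-6, -1, 0) = 0
F (O): min(4, 8) = 4
G (O): min(3, -2) = -2
H (O): min(3, -5) = -5
B (X): max(4, -2, -5) = 4
R0 (O): min(0, 4) = 0
O at R0 wants the lowest of {A=0, B=4}, so chooses A.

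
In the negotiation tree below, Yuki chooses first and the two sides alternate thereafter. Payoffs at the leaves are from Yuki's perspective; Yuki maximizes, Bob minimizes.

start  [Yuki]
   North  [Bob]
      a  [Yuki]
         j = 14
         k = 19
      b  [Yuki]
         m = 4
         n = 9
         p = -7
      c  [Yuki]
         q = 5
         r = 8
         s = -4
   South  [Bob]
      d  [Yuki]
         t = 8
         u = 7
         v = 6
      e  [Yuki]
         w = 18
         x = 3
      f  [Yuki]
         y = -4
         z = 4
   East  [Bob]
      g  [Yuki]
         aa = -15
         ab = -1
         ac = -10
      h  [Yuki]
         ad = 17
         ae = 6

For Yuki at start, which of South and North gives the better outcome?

North

d (Yuki): max(8, 7, 6) = 8
e (Yuki): max(18, 3) = 18
f (Yuki): max(-4, 4) = 4
South (Bob): min(8, 18, 4) = 4
a (Yuki): max(14, 19) = 19
b (Yuki): max(4, 9, -7) = 9
c (Yuki): max(5, 8, -4) = 8
North (Bob): min(19, 9, 8) = 8
Yuki prefers the higher value; South=4, North=8. North is better since 8 > 4.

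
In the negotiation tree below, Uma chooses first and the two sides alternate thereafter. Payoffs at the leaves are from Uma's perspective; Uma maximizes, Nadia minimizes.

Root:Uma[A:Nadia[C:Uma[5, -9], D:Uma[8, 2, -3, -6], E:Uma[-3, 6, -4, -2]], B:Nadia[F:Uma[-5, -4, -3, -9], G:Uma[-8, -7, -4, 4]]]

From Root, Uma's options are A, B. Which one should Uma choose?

C (Uma): max(5, -9) = 5
D (Uma): max(8, 2, -3, -6) = 8
E (Uma): max(-3, 6, -4, -2) = 6
A (Nadia): min(5, 8, 6) = 5
F (Uma): max(-5, -4, -3, -9) = -3
G (Uma): max(-8, -7, -4, 4) = 4
B (Nadia): min(-3, 4) = -3
Root (Uma): max(5, -3) = 5
Uma at Root wants the highest of {A=5, B=-3}, so chooses A.

A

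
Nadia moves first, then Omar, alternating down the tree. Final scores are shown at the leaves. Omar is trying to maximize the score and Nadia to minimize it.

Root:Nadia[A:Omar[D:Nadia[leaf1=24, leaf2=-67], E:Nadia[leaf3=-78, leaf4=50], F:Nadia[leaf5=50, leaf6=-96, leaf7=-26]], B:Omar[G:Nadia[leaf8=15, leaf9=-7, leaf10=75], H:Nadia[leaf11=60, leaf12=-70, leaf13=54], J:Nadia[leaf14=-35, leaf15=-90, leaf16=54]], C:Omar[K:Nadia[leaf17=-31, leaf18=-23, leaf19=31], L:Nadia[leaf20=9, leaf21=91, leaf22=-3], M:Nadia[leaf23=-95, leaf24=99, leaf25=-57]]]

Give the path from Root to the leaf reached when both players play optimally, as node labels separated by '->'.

Root -> A -> D -> leaf2

D (Nadia): min(24, -67) = -67
E (Nadia): min(-78, 50) = -78
F (Nadia): min(50, -96, -26) = -96
A (Omar): max(-67, -78, -96) = -67
G (Nadia): min(15, -7, 75) = -7
H (Nadia): min(60, -70, 54) = -70
J (Nadia): min(-35, -90, 54) = -90
B (Omar): max(-7, -70, -90) = -7
K (Nadia): min(-31, -23, 31) = -31
L (Nadia): min(9, 91, -3) = -3
M (Nadia): min(-95, 99, -57) = -95
C (Omar): max(-31, -3, -95) = -3
Root (Nadia): min(-67, -7, -3) = -67
At Root, Nadia picks A (lowest: -67).
At A, Omar picks D (highest: -67).
At D, Nadia picks leaf2 (lowest: -67).
Terminal value -67.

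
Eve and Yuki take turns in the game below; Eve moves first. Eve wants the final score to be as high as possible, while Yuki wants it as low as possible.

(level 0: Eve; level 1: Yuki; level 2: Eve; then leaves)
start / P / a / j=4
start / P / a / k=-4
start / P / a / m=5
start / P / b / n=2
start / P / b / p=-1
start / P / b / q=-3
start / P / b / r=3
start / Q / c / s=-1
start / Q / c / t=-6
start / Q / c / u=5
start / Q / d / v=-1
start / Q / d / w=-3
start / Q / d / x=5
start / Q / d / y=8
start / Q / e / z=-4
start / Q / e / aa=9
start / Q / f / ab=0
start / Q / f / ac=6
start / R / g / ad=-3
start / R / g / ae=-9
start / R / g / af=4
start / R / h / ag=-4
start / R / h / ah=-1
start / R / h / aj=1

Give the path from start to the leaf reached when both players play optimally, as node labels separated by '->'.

a (Eve): max(4, -4, 5) = 5
b (Eve): max(2, -1, -3, 3) = 3
P (Yuki): min(5, 3) = 3
c (Eve): max(-1, -6, 5) = 5
d (Eve): max(-1, -3, 5, 8) = 8
e (Eve): max(-4, 9) = 9
f (Eve): max(0, 6) = 6
Q (Yuki): min(5, 8, 9, 6) = 5
g (Eve): max(-3, -9, 4) = 4
h (Eve): max(-4, -1, 1) = 1
R (Yuki): min(4, 1) = 1
start (Eve): max(3, 5, 1) = 5
At start, Eve picks Q (highest: 5).
At Q, Yuki picks c (lowest: 5).
At c, Eve picks u (highest: 5).
Terminal value 5.

start -> Q -> c -> u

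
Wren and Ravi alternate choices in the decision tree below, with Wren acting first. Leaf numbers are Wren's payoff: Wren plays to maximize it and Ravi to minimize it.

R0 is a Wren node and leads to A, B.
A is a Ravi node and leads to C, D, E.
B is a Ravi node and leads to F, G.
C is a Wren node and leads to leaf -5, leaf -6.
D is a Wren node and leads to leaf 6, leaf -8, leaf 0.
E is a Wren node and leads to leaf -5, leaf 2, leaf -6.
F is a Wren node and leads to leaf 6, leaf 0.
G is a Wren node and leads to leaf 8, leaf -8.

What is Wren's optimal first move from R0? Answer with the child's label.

B

C (Wren): max(-5, -6) = -5
D (Wren): max(6, -8, 0) = 6
E (Wren): max(-5, 2, -6) = 2
A (Ravi): min(-5, 6, 2) = -5
F (Wren): max(6, 0) = 6
G (Wren): max(8, -8) = 8
B (Ravi): min(6, 8) = 6
R0 (Wren): max(-5, 6) = 6
Wren at R0 wants the highest of {A=-5, B=6}, so chooses B.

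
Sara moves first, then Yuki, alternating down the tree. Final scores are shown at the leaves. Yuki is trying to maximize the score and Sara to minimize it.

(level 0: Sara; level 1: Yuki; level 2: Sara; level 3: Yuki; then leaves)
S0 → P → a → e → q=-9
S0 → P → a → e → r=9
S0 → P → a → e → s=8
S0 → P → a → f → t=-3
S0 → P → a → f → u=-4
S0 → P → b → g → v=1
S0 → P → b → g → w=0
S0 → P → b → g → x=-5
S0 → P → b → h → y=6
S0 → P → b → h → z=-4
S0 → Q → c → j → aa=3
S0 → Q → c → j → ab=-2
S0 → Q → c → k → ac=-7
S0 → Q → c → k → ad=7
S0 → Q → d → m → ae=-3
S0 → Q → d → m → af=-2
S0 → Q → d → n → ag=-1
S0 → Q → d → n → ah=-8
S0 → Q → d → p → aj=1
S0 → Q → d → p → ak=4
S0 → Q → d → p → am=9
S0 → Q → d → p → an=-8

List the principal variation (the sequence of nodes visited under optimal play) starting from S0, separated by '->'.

S0 -> P -> b -> g -> v

e (Yuki): max(-9, 9, 8) = 9
f (Yuki): max(-3, -4) = -3
a (Sara): min(9, -3) = -3
g (Yuki): max(1, 0, -5) = 1
h (Yuki): max(6, -4) = 6
b (Sara): min(1, 6) = 1
P (Yuki): max(-3, 1) = 1
j (Yuki): max(3, -2) = 3
k (Yuki): max(-7, 7) = 7
c (Sara): min(3, 7) = 3
m (Yuki): max(-3, -2) = -2
n (Yuki): max(-1, -8) = -1
p (Yuki): max(1, 4, 9, -8) = 9
d (Sara): min(-2, -1, 9) = -2
Q (Yuki): max(3, -2) = 3
S0 (Sara): min(1, 3) = 1
At S0, Sara picks P (lowest: 1).
At P, Yuki picks b (highest: 1).
At b, Sara picks g (lowest: 1).
At g, Yuki picks v (highest: 1).
Terminal value 1.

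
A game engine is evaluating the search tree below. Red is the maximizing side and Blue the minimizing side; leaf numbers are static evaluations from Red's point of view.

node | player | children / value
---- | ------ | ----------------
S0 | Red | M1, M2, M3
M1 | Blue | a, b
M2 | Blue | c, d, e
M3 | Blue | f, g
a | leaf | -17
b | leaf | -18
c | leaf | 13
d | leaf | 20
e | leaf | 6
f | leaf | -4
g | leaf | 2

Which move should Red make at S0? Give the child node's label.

M2

M1 (Blue): min(-17, -18) = -18
M2 (Blue): min(13, 20, 6) = 6
M3 (Blue): min(-4, 2) = -4
S0 (Red): max(-18, 6, -4) = 6
Red at S0 wants the highest of {M1=-18, M2=6, M3=-4}, so chooses M2.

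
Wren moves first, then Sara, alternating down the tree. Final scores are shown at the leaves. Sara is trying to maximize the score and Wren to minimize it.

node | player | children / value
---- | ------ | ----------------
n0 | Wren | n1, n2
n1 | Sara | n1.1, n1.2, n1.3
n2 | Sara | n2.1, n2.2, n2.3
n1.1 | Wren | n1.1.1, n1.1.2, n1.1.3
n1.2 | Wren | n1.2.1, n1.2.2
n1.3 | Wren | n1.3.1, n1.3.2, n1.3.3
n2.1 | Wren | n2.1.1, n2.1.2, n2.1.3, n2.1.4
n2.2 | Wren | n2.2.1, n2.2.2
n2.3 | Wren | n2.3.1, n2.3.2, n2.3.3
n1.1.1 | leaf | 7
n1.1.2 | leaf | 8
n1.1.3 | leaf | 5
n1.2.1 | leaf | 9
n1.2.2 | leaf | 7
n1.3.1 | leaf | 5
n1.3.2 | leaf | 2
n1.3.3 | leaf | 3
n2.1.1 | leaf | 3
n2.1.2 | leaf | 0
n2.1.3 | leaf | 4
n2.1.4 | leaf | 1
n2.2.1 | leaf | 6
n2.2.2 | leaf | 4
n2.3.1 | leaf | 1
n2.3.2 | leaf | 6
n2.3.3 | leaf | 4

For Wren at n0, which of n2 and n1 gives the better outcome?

n2

n2.1 (Wren): min(3, 0, 4, 1) = 0
n2.2 (Wren): min(6, 4) = 4
n2.3 (Wren): min(1, 6, 4) = 1
n2 (Sara): max(0, 4, 1) = 4
n1.1 (Wren): min(7, 8, 5) = 5
n1.2 (Wren): min(9, 7) = 7
n1.3 (Wren): min(5, 2, 3) = 2
n1 (Sara): max(5, 7, 2) = 7
Wren prefers the lower value; n2=4, n1=7. n2 is better since 4 < 7.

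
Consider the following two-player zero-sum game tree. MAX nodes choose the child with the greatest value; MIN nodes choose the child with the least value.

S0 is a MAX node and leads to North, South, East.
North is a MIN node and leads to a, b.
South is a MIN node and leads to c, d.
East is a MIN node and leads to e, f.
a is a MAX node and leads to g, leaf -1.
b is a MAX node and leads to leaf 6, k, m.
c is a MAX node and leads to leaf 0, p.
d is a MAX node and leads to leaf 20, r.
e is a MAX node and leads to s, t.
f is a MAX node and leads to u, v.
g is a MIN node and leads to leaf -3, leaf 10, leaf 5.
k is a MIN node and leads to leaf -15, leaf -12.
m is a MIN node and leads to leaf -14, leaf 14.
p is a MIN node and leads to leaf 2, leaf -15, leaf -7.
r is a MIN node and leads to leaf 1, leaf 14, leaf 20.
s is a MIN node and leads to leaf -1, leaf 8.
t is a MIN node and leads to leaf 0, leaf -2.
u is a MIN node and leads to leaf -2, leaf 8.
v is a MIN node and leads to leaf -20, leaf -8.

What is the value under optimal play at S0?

0

g (MIN): min(-3, 10, 5) = -3
a (MAX): max(-3, -1) = -1
k (MIN): min(-15, -12) = -15
m (MIN): min(-14, 14) = -14
b (MAX): max(6, -15, -14) = 6
North (MIN): min(-1, 6) = -1
p (MIN): min(2, -15, -7) = -15
c (MAX): max(0, -15) = 0
r (MIN): min(1, 14, 20) = 1
d (MAX): max(20, 1) = 20
South (MIN): min(0, 20) = 0
s (MIN): min(-1, 8) = -1
t (MIN): min(0, -2) = -2
e (MAX): max(-1, -2) = -1
u (MIN): min(-2, 8) = -2
v (MIN): min(-20, -8) = -20
f (MAX): max(-2, -20) = -2
East (MIN): min(-1, -2) = -2
S0 (MAX): max(-1, 0, -2) = 0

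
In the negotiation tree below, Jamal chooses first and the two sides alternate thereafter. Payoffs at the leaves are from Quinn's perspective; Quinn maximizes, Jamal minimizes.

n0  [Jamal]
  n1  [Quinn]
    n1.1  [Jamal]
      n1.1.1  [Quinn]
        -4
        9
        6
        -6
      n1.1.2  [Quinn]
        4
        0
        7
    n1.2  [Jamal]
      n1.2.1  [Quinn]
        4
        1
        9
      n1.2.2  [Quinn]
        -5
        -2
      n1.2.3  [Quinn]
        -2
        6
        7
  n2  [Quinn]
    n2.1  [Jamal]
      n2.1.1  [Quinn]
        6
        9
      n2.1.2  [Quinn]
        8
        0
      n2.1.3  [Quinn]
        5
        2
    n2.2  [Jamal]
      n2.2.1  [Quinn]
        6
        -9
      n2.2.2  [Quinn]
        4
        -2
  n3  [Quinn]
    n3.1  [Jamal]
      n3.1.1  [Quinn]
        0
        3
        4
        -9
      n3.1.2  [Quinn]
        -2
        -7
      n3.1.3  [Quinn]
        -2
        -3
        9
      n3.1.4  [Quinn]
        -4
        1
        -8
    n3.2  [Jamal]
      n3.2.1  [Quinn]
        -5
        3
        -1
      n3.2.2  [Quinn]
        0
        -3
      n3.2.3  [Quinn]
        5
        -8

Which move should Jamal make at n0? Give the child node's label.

n1.1.1 (Quinn): max(-4, 9, 6, -6) = 9
n1.1.2 (Quinn): max(4, 0, 7) = 7
n1.1 (Jamal): min(9, 7) = 7
n1.2.1 (Quinn): max(4, 1, 9) = 9
n1.2.2 (Quinn): max(-5, -2) = -2
n1.2.3 (Quinn): max(-2, 6, 7) = 7
n1.2 (Jamal): min(9, -2, 7) = -2
n1 (Quinn): max(7, -2) = 7
n2.1.1 (Quinn): max(6, 9) = 9
n2.1.2 (Quinn): max(8, 0) = 8
n2.1.3 (Quinn): max(5, 2) = 5
n2.1 (Jamal): min(9, 8, 5) = 5
n2.2.1 (Quinn): max(6, -9) = 6
n2.2.2 (Quinn): max(4, -2) = 4
n2.2 (Jamal): min(6, 4) = 4
n2 (Quinn): max(5, 4) = 5
n3.1.1 (Quinn): max(0, 3, 4, -9) = 4
n3.1.2 (Quinn): max(-2, -7) = -2
n3.1.3 (Quinn): max(-2, -3, 9) = 9
n3.1.4 (Quinn): max(-4, 1, -8) = 1
n3.1 (Jamal): min(4, -2, 9, 1) = -2
n3.2.1 (Quinn): max(-5, 3, -1) = 3
n3.2.2 (Quinn): max(0, -3) = 0
n3.2.3 (Quinn): max(5, -8) = 5
n3.2 (Jamal): min(3, 0, 5) = 0
n3 (Quinn): max(-2, 0) = 0
n0 (Jamal): min(7, 5, 0) = 0
Jamal at n0 wants the lowest of {n1=7, n2=5, n3=0}, so chooses n3.

n3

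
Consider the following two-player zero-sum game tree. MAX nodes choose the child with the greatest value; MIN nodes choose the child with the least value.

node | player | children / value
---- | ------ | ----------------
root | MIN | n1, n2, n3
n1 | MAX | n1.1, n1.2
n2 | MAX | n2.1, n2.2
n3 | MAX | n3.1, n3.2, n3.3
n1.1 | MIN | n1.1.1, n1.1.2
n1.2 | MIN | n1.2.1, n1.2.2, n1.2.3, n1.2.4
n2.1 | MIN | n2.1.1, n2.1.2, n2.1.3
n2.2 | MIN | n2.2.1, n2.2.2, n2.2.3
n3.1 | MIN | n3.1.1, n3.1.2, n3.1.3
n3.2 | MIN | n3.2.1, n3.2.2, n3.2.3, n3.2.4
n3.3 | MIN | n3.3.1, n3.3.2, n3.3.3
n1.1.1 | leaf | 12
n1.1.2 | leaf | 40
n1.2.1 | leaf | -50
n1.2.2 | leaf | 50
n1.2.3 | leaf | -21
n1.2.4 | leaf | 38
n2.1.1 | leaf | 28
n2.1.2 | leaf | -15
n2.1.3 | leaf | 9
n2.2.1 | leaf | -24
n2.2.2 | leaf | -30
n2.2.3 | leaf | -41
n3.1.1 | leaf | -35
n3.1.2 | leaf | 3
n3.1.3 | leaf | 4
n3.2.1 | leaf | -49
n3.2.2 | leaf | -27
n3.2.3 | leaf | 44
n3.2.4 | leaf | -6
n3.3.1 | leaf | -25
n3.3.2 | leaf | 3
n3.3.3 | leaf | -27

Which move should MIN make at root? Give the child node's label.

n3

n1.1 (MIN): min(12, 40) = 12
n1.2 (MIN): min(-50, 50, -21, 38) = -50
n1 (MAX): max(12, -50) = 12
n2.1 (MIN): min(28, -15, 9) = -15
n2.2 (MIN): min(-24, -30, -41) = -41
n2 (MAX): max(-15, -41) = -15
n3.1 (MIN): min(-35, 3, 4) = -35
n3.2 (MIN): min(-49, -27, 44, -6) = -49
n3.3 (MIN): min(-25, 3, -27) = -27
n3 (MAX): max(-35, -49, -27) = -27
root (MIN): min(12, -15, -27) = -27
MIN at root wants the lowest of {n1=12, n2=-15, n3=-27}, so chooses n3.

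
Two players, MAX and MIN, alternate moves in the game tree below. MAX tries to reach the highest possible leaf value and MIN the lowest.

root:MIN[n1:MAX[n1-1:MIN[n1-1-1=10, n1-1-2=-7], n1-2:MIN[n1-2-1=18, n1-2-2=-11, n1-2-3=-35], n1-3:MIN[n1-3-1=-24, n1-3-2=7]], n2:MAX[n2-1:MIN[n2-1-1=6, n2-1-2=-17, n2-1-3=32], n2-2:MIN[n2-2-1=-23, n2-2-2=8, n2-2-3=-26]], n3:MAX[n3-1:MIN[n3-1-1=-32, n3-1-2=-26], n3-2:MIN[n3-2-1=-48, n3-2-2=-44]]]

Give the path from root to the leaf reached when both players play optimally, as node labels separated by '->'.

n1-1 (MIN): min(10, -7) = -7
n1-2 (MIN): min(18, -11, -35) = -35
n1-3 (MIN): min(-24, 7) = -24
n1 (MAX): max(-7, -35, -24) = -7
n2-1 (MIN): min(6, -17, 32) = -17
n2-2 (MIN): min(-23, 8, -26) = -26
n2 (MAX): max(-17, -26) = -17
n3-1 (MIN): min(-32, -26) = -32
n3-2 (MIN): min(-48, -44) = -48
n3 (MAX): max(-32, -48) = -32
root (MIN): min(-7, -17, -32) = -32
At root, MIN picks n3 (lowest: -32).
At n3, MAX picks n3-1 (highest: -32).
At n3-1, MIN picks n3-1-1 (lowest: -32).
Terminal value -32.

root -> n3 -> n3-1 -> n3-1-1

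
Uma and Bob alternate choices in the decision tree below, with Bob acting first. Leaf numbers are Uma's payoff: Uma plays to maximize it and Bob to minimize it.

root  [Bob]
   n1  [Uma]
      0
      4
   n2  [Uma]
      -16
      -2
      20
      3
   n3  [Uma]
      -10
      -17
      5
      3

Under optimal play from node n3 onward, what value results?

n3 (Uma): max(-10, -17, 5, 3) = 5

5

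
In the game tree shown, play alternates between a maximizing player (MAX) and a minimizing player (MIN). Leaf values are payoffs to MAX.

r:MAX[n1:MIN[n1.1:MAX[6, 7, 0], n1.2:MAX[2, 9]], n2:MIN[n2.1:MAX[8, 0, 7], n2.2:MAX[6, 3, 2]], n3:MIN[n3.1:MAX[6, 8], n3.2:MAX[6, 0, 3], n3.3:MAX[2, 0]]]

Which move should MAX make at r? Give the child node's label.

n1.1 (MAX): max(6, 7, 0) = 7
n1.2 (MAX): max(2, 9) = 9
n1 (MIN): min(7, 9) = 7
n2.1 (MAX): max(8, 0, 7) = 8
n2.2 (MAX): max(6, 3, 2) = 6
n2 (MIN): min(8, 6) = 6
n3.1 (MAX): max(6, 8) = 8
n3.2 (MAX): max(6, 0, 3) = 6
n3.3 (MAX): max(2, 0) = 2
n3 (MIN): min(8, 6, 2) = 2
r (MAX): max(7, 6, 2) = 7
MAX at r wants the highest of {n1=7, n2=6, n3=2}, so chooses n1.

n1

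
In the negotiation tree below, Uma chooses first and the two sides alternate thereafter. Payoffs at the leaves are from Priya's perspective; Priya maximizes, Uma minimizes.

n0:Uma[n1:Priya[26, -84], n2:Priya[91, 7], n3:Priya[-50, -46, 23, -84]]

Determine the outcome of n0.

23

n1 (Priya): max(26, -84) = 26
n2 (Priya): max(91, 7) = 91
n3 (Priya): max(-50, -46, 23, -84) = 23
n0 (Uma): min(26, 91, 23) = 23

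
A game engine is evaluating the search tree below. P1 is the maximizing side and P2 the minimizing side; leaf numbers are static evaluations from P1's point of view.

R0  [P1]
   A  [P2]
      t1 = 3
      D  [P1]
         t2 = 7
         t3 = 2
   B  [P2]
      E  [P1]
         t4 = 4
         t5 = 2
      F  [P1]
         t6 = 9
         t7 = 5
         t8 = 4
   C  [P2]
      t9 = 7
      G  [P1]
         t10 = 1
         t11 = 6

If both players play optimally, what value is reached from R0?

6

D (P1): max(7, 2) = 7
A (P2): min(3, 7) = 3
E (P1): max(4, 2) = 4
F (P1): max(9, 5, 4) = 9
B (P2): min(4, 9) = 4
G (P1): max(1, 6) = 6
C (P2): min(7, 6) = 6
R0 (P1): max(3, 4, 6) = 6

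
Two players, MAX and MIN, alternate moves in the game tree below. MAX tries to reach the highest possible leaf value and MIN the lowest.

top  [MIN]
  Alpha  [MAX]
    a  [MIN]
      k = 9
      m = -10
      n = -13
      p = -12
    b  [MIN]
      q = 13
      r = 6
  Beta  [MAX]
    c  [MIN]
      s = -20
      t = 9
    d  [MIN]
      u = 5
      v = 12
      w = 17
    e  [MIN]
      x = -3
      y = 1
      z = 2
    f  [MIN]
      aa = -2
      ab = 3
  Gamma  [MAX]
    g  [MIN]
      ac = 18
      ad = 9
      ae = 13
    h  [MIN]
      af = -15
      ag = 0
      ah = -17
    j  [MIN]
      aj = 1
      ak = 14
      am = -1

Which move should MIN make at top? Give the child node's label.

Beta

a (MIN): min(9, -10, -13, -12) = -13
b (MIN): min(13, 6) = 6
Alpha (MAX): max(-13, 6) = 6
c (MIN): min(-20, 9) = -20
d (MIN): min(5, 12, 17) = 5
e (MIN): min(-3, 1, 2) = -3
f (MIN): min(-2, 3) = -2
Beta (MAX): max(-20, 5, -3, -2) = 5
g (MIN): min(18, 9, 13) = 9
h (MIN): min(-15, 0, -17) = -17
j (MIN): min(1, 14, -1) = -1
Gamma (MAX): max(9, -17, -1) = 9
top (MIN): min(6, 5, 9) = 5
MIN at top wants the lowest of {Alpha=6, Beta=5, Gamma=9}, so chooses Beta.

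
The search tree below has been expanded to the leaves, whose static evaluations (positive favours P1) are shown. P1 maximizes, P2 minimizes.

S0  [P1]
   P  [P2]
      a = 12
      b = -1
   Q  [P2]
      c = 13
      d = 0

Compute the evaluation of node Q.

Q (P2): min(13, 0) = 0

0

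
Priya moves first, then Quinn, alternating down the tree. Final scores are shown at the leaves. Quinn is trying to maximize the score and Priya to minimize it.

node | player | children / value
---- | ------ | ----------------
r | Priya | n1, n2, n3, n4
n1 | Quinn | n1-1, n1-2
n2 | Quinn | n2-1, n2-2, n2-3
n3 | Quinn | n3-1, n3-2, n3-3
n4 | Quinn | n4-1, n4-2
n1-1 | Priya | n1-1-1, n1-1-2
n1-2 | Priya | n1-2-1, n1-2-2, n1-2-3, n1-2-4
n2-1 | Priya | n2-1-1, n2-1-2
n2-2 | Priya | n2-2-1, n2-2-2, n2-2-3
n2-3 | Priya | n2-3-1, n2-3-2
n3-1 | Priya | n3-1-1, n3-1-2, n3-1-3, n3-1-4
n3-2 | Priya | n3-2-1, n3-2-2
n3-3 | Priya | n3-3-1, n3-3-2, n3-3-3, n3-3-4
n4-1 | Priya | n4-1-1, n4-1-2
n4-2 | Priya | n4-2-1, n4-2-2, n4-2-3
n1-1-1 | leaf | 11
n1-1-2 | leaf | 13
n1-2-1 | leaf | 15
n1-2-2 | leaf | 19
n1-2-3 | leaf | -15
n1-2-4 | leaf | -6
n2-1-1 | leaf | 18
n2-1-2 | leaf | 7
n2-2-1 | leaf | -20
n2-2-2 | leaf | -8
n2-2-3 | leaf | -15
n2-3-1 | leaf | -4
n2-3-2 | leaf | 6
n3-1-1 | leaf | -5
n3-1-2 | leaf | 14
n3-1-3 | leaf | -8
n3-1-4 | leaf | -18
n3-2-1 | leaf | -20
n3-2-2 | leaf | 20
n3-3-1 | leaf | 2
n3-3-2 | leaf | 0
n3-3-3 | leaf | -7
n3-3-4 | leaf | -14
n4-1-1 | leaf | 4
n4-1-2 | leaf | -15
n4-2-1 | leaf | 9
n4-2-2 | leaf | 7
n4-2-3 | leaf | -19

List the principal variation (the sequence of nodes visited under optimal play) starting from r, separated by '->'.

n1-1 (Priya): min(11, 13) = 11
n1-2 (Priya): min(15, 19, -15, -6) = -15
n1 (Quinn): max(11, -15) = 11
n2-1 (Priya): min(18, 7) = 7
n2-2 (Priya): min(-20, -8, -15) = -20
n2-3 (Priya): min(-4, 6) = -4
n2 (Quinn): max(7, -20, -4) = 7
n3-1 (Priya): min(-5, 14, -8, -18) = -18
n3-2 (Priya): min(-20, 20) = -20
n3-3 (Priya): min(2, 0, -7, -14) = -14
n3 (Quinn): max(-18, -20, -14) = -14
n4-1 (Priya): min(4, -15) = -15
n4-2 (Priya): min(9, 7, -19) = -19
n4 (Quinn): max(-15, -19) = -15
r (Priya): min(11, 7, -14, -15) = -15
At r, Priya picks n4 (lowest: -15).
At n4, Quinn picks n4-1 (highest: -15).
At n4-1, Priya picks n4-1-2 (lowest: -15).
Terminal value -15.

r -> n4 -> n4-1 -> n4-1-2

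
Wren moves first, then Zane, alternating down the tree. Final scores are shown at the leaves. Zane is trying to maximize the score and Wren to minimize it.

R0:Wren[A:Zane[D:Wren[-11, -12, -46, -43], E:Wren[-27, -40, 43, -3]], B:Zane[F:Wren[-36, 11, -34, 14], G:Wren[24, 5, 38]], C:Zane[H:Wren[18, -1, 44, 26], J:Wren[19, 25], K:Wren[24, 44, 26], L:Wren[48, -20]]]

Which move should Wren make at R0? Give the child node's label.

D (Wren): min(-11, -12, -46, -43) = -46
E (Wren): min(-27, -40, 43, -3) = -40
A (Zane): max(-46, -40) = -40
F (Wren): min(-36, 11, -34, 14) = -36
G (Wren): min(24, 5, 38) = 5
B (Zane): max(-36, 5) = 5
H (Wren): min(18, -1, 44, 26) = -1
J (Wren): min(19, 25) = 19
K (Wren): min(24, 44, 26) = 24
L (Wren): min(48, -20) = -20
C (Zane): max(-1, 19, 24, -20) = 24
R0 (Wren): min(-40, 5, 24) = -40
Wren at R0 wants the lowest of {A=-40, B=5, C=24}, so chooses A.

A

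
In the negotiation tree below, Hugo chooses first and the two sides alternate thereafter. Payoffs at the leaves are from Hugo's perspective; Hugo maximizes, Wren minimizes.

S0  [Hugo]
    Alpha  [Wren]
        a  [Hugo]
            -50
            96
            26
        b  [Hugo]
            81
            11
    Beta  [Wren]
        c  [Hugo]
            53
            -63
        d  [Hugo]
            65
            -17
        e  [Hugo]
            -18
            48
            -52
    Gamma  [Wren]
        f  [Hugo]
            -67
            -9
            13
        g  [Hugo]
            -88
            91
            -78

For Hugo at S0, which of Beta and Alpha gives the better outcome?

c (Hugo): max(53, -63) = 53
d (Hugo): max(65, -17) = 65
e (Hugo): max(-18, 48, -52) = 48
Beta (Wren): min(53, 65, 48) = 48
a (Hugo): max(-50, 96, 26) = 96
b (Hugo): max(81, 11) = 81
Alpha (Wren): min(96, 81) = 81
Hugo prefers the higher value; Beta=48, Alpha=81. Alpha is better since 81 > 48.

Alpha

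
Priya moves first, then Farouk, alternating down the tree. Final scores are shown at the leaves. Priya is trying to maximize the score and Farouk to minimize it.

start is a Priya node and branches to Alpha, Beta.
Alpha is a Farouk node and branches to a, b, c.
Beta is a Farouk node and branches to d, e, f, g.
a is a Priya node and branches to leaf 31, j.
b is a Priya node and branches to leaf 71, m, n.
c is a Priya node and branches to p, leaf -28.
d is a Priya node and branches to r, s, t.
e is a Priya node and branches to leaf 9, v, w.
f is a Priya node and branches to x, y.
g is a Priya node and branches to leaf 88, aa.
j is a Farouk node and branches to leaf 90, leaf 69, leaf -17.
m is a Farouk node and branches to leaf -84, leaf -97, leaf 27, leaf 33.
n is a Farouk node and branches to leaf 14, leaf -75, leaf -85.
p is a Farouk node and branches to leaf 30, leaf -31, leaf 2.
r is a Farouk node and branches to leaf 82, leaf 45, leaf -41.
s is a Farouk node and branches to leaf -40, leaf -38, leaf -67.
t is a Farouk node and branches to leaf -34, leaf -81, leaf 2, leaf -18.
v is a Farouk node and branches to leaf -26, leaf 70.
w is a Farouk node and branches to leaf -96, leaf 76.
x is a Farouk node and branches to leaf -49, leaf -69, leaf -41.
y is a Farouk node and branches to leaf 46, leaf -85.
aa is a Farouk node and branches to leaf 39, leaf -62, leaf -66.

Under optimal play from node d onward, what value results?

r (Farouk): min(82, 45, -41) = -41
s (Farouk): min(-40, -38, -67) = -67
t (Farouk): min(-34, -81, 2, -18) = -81
d (Priya): max(-41, -67, -81) = -41

-41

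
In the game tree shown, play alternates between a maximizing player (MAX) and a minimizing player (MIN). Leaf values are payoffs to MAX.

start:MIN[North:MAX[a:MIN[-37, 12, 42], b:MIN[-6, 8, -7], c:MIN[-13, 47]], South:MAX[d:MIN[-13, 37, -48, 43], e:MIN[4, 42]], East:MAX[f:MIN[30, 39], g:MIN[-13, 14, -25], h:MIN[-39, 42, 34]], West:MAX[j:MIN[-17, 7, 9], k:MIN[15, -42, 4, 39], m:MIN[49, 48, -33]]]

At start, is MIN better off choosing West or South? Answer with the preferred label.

West

j (MIN): min(-17, 7, 9) = -17
k (MIN): min(15, -42, 4, 39) = -42
m (MIN): min(49, 48, -33) = -33
West (MAX): max(-17, -42, -33) = -17
d (MIN): min(-13, 37, -48, 43) = -48
e (MIN): min(4, 42) = 4
South (MAX): max(-48, 4) = 4
MIN prefers the lower value; West=-17, South=4. West is better since -17 < 4.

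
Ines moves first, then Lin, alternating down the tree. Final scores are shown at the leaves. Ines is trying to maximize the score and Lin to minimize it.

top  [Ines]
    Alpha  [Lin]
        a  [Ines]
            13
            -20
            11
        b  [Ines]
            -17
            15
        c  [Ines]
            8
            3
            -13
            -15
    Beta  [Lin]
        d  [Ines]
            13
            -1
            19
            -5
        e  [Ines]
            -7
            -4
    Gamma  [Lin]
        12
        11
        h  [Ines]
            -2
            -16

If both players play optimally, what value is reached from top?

8

a (Ines): max(13, -20, 11) = 13
b (Ines): max(-17, 15) = 15
c (Ines): max(8, 3, -13, -15) = 8
Alpha (Lin): min(13, 15, 8) = 8
d (Ines): max(13, -1, 19, -5) = 19
e (Ines): max(-7, -4) = -4
Beta (Lin): min(19, -4) = -4
h (Ines): max(-2, -16) = -2
Gamma (Lin): min(12, 11, -2) = -2
top (Ines): max(8, -4, -2) = 8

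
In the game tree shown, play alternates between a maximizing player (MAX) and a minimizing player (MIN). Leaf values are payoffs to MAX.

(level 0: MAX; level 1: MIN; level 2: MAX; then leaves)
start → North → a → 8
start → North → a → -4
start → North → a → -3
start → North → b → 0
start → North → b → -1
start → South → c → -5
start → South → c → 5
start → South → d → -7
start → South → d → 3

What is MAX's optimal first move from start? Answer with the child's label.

a (MAX): max(8, -4, -3) = 8
b (MAX): max(0, -1) = 0
North (MIN): min(8, 0) = 0
c (MAX): max(-5, 5) = 5
d (MAX): max(-7, 3) = 3
South (MIN): min(5, 3) = 3
start (MAX): max(0, 3) = 3
MAX at start wants the highest of {North=0, South=3}, so chooses South.

South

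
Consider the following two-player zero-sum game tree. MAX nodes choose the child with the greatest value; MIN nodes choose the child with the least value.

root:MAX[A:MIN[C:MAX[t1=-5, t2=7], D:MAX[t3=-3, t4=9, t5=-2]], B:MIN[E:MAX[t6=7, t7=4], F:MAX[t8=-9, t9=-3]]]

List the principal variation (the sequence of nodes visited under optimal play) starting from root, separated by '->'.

C (MAX): max(-5, 7) = 7
D (MAX): max(-3, 9, -2) = 9
A (MIN): min(7, 9) = 7
E (MAX): max(7, 4) = 7
F (MAX): max(-9, -3) = -3
B (MIN): min(7, -3) = -3
root (MAX): max(7, -3) = 7
At root, MAX picks A (highest: 7).
At A, MIN picks C (lowest: 7).
At C, MAX picks t2 (highest: 7).
Terminal value 7.

root -> A -> C -> t2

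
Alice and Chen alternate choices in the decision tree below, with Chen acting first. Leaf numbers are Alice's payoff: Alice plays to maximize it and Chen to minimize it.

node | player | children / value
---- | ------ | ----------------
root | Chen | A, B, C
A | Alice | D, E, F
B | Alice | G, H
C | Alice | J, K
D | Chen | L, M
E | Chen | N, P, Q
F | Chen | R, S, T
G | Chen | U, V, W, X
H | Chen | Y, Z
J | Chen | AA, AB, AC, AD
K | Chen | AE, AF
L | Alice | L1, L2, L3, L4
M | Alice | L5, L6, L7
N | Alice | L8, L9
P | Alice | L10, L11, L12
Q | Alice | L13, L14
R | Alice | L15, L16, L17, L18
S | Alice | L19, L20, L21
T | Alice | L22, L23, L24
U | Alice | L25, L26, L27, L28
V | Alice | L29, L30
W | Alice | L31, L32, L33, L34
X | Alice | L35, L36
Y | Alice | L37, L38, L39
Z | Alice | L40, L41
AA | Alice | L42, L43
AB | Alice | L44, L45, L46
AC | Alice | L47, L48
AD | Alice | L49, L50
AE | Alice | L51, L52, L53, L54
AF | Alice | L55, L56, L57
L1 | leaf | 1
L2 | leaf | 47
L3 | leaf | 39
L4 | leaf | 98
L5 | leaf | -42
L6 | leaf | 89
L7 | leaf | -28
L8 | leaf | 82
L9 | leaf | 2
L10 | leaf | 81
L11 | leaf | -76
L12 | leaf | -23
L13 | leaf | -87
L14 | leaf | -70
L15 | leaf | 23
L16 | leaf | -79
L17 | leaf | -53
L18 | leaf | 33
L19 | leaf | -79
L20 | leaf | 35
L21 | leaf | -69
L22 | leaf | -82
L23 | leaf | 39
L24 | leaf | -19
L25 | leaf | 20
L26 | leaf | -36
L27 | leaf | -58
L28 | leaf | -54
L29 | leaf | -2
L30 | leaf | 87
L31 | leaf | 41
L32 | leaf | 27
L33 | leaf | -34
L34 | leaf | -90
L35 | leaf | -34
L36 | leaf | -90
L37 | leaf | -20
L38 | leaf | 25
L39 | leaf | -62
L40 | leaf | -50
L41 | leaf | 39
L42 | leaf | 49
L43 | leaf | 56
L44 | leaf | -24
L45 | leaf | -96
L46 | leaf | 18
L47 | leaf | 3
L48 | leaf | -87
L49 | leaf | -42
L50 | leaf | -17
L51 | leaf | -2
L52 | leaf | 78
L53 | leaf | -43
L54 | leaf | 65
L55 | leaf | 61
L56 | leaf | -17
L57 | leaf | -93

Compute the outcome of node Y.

25

Y (Alice): max(-20, 25, -62) = 25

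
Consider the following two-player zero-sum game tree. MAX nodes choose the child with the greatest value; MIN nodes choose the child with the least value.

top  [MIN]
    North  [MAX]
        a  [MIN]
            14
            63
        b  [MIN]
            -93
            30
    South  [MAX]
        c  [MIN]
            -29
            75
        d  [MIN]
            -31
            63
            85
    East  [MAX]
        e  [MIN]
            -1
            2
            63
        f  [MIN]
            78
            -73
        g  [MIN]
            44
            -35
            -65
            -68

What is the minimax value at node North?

14

a (MIN): min(14, 63) = 14
b (MIN): min(-93, 30) = -93
North (MAX): max(14, -93) = 14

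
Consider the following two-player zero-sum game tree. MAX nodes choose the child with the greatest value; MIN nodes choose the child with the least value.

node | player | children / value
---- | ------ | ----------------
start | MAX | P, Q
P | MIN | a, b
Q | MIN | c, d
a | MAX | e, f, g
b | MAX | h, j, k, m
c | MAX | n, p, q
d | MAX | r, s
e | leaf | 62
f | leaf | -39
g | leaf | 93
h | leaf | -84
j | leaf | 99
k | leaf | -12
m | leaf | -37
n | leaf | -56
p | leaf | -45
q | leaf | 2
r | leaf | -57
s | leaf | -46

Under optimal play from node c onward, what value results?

c (MAX): max(-56, -45, 2) = 2

2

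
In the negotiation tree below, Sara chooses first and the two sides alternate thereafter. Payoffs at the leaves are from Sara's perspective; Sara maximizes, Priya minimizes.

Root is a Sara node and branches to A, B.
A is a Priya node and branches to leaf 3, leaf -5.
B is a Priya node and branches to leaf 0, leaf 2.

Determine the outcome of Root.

A (Priya): min(3, -5) = -5
B (Priya): min(0, 2) = 0
Root (Sara): max(-5, 0) = 0

0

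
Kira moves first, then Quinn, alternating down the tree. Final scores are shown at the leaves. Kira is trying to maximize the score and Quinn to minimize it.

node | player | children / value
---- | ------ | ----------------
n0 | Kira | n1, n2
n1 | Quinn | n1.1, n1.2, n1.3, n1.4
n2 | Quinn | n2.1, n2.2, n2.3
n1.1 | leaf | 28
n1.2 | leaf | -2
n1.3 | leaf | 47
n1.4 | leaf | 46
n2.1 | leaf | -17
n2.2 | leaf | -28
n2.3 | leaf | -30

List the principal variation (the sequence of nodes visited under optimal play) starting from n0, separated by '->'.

n1 (Quinn): min(28, -2, 47, 46) = -2
n2 (Quinn): min(-17, -28, -30) = -30
n0 (Kira): max(-2, -30) = -2
At n0, Kira picks n1 (highest: -2).
At n1, Quinn picks n1.2 (lowest: -2).
Terminal value -2.

n0 -> n1 -> n1.2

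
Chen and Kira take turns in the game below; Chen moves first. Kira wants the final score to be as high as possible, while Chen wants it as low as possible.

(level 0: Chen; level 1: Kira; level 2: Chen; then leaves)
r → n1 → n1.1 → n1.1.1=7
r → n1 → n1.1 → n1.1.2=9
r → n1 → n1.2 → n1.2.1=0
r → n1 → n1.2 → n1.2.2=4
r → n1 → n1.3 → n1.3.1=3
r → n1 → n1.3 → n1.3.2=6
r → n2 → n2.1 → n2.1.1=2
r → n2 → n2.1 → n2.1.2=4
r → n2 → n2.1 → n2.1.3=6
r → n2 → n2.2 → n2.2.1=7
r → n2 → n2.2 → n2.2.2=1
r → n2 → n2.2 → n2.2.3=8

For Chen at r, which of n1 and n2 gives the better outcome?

n2

n1.1 (Chen): min(7, 9) = 7
n1.2 (Chen): min(0, 4) = 0
n1.3 (Chen): min(3, 6) = 3
n1 (Kira): max(7, 0, 3) = 7
n2.1 (Chen): min(2, 4, 6) = 2
n2.2 (Chen): min(7, 1, 8) = 1
n2 (Kira): max(2, 1) = 2
Chen prefers the lower value; n1=7, n2=2. n2 is better since 2 < 7.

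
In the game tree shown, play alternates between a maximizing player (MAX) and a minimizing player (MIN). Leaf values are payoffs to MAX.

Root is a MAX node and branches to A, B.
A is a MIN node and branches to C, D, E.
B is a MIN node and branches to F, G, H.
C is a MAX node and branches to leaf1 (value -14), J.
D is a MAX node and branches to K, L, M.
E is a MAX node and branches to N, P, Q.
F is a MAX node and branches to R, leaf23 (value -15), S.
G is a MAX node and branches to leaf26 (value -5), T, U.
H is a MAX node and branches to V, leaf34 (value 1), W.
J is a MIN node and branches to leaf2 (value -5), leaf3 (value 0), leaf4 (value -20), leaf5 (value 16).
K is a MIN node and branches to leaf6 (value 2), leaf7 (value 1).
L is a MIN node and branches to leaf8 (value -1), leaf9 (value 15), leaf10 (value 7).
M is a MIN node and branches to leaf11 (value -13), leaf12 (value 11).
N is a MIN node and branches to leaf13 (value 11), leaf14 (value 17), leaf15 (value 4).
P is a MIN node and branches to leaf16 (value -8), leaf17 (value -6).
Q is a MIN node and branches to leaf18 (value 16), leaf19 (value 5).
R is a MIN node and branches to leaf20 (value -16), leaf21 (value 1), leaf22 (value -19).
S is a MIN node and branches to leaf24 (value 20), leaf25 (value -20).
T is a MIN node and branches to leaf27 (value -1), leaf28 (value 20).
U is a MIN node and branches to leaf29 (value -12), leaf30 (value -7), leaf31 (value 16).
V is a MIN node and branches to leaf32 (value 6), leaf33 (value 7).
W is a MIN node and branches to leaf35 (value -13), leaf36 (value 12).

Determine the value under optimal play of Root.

-14

J (MIN): min(-5, 0, -20, 16) = -20
C (MAX): max(-14, -20) = -14
K (MIN): min(2, 1) = 1
L (MIN): min(-1, 15, 7) = -1
M (MIN): min(-13, 11) = -13
D (MAX): max(1, -1, -13) = 1
N (MIN): min(11, 17, 4) = 4
P (MIN): min(-8, -6) = -8
Q (MIN): min(16, 5) = 5
E (MAX): max(4, -8, 5) = 5
A (MIN): min(-14, 1, 5) = -14
R (MIN): min(-16, 1, -19) = -19
S (MIN): min(20, -20) = -20
F (MAX): max(-19, -15, -20) = -15
T (MIN): min(-1, 20) = -1
U (MIN): min(-12, -7, 16) = -12
G (MAX): max(-5, -1, -12) = -1
V (MIN): min(6, 7) = 6
W (MIN): min(-13, 12) = -13
H (MAX): max(6, 1, -13) = 6
B (MIN): min(-15, -1, 6) = -15
Root (MAX): max(-14, -15) = -14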